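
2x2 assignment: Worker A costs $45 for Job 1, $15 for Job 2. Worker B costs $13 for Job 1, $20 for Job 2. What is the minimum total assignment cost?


Option 1: A->1 + B->2 = $45 + $20 = $65
Option 2: A->2 + B->1 = $15 + $13 = $28
Min cost = min($65, $28) = $28

$28


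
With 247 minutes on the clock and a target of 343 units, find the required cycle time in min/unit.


Formula: CT = Available Time / Number of Units
CT = 247 min / 343 units
CT = 0.72 min/unit

0.72 min/unit


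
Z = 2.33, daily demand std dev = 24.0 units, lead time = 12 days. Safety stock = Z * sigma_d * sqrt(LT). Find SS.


Formula: SS = z * sigma_d * sqrt(LT)
sqrt(LT) = sqrt(12) = 3.4641
SS = 2.33 * 24.0 * 3.4641
SS = 193.7 units

193.7 units


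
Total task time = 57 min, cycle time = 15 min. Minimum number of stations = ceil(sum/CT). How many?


Formula: N_min = ceil(Sum of Task Times / Cycle Time)
N_min = ceil(57 min / 15 min) = ceil(3.8)
N_min = 4 stations

4


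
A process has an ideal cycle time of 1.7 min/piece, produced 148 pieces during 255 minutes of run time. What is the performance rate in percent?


Formula: Performance = (Ideal CT * Total Count) / Run Time * 100
Ideal output time = 1.7 * 148 = 251.6 min
Performance = 251.6 / 255 * 100 = 98.7%

98.7%


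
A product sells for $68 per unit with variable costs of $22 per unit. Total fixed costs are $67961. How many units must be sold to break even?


Formula: BEQ = Fixed Costs / (Price - Variable Cost)
Contribution margin = $68 - $22 = $46/unit
BEQ = ceil($67961 / $46/unit) = ceil(1477.41) = 1478 units

1478 units


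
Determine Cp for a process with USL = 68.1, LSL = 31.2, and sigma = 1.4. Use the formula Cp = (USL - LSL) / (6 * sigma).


Cp = (68.1 - 31.2) / (6 * 1.4)

4.39


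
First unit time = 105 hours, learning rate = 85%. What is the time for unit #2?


Formula: T_n = T_1 * (learning_rate)^(log2(n)) where learning_rate = rate/100
Doublings = log2(2) = 1
T_n = 105 * 0.85^1
T_n = 105 * 0.85 = 89.3 hours

89.3 hours


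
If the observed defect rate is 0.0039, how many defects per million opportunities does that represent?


DPMO = defect_rate * 1000000 = 0.0039 * 1000000

3900


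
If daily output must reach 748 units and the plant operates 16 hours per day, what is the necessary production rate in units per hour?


Formula: Production Rate = Daily Demand / Available Hours
Rate = 748 units/day / 16 hours/day
Rate = 46.8 units/hour

46.8 units/hour


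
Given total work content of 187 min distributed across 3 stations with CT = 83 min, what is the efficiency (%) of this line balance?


Formula: Efficiency = Sum of Task Times / (N_stations * CT) * 100
Total station capacity = 3 stations * 83 min = 249 min
Efficiency = 187 / 249 * 100 = 75.1%

75.1%


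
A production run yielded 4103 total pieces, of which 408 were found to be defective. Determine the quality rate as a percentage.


Formula: Quality Rate = Good Pieces / Total Pieces * 100
Good pieces = 4103 - 408 = 3695
QR = 3695 / 4103 * 100 = 90.1%

90.1%


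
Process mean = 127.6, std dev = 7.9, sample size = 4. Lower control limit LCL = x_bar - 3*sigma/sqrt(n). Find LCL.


LCL = 127.6 - 3 * 7.9 / sqrt(4)

115.75


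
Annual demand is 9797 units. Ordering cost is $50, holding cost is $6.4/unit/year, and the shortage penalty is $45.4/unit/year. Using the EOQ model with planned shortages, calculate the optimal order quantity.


Formula: EOQ* = sqrt(2DS/H) * sqrt((H+P)/P)
Base EOQ = sqrt(2*9797*50/6.4) = 391.25 units
Correction = sqrt((6.4+45.4)/45.4) = 1.06816
EOQ* = 391.25 * 1.06816 = 417.9 units

417.9 units


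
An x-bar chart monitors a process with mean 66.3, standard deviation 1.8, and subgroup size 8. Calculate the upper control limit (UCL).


UCL = 66.3 + 3 * 1.8 / sqrt(8)

68.21


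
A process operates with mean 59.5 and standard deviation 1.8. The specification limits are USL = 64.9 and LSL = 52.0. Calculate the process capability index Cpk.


Cpu = (64.9 - 59.5) / (3 * 1.8) = 1.0
Cpl = (59.5 - 52.0) / (3 * 1.8) = 1.39
Cpk = min(1.0, 1.39) = 1.0

1.0


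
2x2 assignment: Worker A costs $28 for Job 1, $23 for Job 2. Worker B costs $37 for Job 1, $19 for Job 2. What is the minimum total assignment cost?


Option 1: A->1 + B->2 = $28 + $19 = $47
Option 2: A->2 + B->1 = $23 + $37 = $60
Min cost = min($47, $60) = $47

$47


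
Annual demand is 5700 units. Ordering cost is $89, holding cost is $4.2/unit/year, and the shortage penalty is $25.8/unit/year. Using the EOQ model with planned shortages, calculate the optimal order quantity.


Formula: EOQ* = sqrt(2DS/H) * sqrt((H+P)/P)
Base EOQ = sqrt(2*5700*89/4.2) = 491.5 units
Correction = sqrt((4.2+25.8)/25.8) = 1.07833
EOQ* = 491.5 * 1.07833 = 530.0 units

530.0 units


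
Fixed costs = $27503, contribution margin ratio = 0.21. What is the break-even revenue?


Formula: BER = Fixed Costs / Contribution Margin Ratio
BER = $27503 / 0.21
BER = $130966.67 (to the nearest cent)

$130966.67


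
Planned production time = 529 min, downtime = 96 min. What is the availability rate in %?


Formula: Availability = (Planned Time - Downtime) / Planned Time * 100
Uptime = 529 - 96 = 433 min
Availability = 433 / 529 * 100 = 81.9%

81.9%


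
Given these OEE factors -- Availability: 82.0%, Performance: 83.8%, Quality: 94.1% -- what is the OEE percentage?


Formula: OEE = Availability * Performance * Quality / 10000
A * P = 82.0% * 83.8% / 100 = 68.72%
OEE = 68.72% * 94.1% / 100 = 64.7%

64.7%


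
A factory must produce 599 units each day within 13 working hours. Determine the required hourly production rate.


Formula: Production Rate = Daily Demand / Available Hours
Rate = 599 units/day / 13 hours/day
Rate = 46.1 units/hour

46.1 units/hour


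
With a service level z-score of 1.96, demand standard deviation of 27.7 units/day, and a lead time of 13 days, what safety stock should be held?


Formula: SS = z * sigma_d * sqrt(LT)
sqrt(LT) = sqrt(13) = 3.6056
SS = 1.96 * 27.7 * 3.6056
SS = 195.8 units

195.8 units


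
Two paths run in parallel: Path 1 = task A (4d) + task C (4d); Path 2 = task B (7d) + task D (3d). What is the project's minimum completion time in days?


Path 1 = 4 + 4 = 8 days
Path 2 = 7 + 3 = 10 days
Duration = max(8, 10) = 10 days

10 days


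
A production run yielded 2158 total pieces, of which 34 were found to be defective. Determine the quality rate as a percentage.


Formula: Quality Rate = Good Pieces / Total Pieces * 100
Good pieces = 2158 - 34 = 2124
QR = 2124 / 2158 * 100 = 98.4%

98.4%


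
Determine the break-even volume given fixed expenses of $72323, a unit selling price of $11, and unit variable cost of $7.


Formula: BEQ = Fixed Costs / (Price - Variable Cost)
Contribution margin = $11 - $7 = $4/unit
BEQ = ceil($72323 / $4/unit) = ceil(18080.75) = 18081 units

18081 units


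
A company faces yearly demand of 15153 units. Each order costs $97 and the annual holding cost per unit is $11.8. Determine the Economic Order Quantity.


Formula: EOQ = sqrt(2 * D * S / H)
Numerator: 2 * 15153 * 97 = 2939682
2DS/H = 2939682 / 11.8 = 249125.6
EOQ = sqrt(249125.6) = 499.1 units

499.1 units


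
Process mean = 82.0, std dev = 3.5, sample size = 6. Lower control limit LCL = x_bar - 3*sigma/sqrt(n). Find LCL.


LCL = 82.0 - 3 * 3.5 / sqrt(6)

77.71


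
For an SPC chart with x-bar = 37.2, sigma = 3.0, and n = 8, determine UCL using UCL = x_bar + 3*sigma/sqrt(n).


UCL = 37.2 + 3 * 3.0 / sqrt(8)

40.38


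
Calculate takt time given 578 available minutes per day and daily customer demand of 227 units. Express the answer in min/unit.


Formula: Takt Time = Available Production Time / Customer Demand
Takt = 578 min/day / 227 units/day
Takt = 2.55 min/unit

2.55 min/unit


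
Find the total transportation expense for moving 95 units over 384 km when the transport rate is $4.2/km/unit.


TC = dist * cost * units = 384 * 4.2 * 95 = $153216.00

$153216.00


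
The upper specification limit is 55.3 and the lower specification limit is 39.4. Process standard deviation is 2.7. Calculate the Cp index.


Cp = (55.3 - 39.4) / (6 * 2.7)

0.98


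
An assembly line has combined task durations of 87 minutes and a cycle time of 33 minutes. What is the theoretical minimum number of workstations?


Formula: N_min = ceil(Sum of Task Times / Cycle Time)
N_min = ceil(87 min / 33 min) = ceil(2.6364)
N_min = 3 stations

3


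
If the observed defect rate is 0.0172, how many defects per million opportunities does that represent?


DPMO = defect_rate * 1000000 = 0.0172 * 1000000

17200


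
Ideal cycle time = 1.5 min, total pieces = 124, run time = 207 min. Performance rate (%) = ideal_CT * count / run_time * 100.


Formula: Performance = (Ideal CT * Total Count) / Run Time * 100
Ideal output time = 1.5 * 124 = 186.0 min
Performance = 186.0 / 207 * 100 = 89.9%

89.9%


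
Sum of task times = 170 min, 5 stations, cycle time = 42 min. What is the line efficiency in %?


Formula: Efficiency = Sum of Task Times / (N_stations * CT) * 100
Total station capacity = 5 stations * 42 min = 210 min
Efficiency = 170 / 210 * 100 = 81.0%

81.0%


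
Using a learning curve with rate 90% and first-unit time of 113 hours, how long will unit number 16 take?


Formula: T_n = T_1 * (learning_rate)^(log2(n)) where learning_rate = rate/100
Doublings = log2(16) = 4
T_n = 113 * 0.9^4
T_n = 113 * 0.6561 = 74.1 hours

74.1 hours


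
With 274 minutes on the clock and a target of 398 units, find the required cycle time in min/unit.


Formula: CT = Available Time / Number of Units
CT = 274 min / 398 units
CT = 0.69 min/unit

0.69 min/unit


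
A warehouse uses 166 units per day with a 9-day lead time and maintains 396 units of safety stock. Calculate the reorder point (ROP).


Formula: ROP = (Daily Demand * Lead Time) + Safety Stock
Demand during lead time = 166 * 9 = 1494 units
ROP = 1494 + 396 = 1890 units

1890 units


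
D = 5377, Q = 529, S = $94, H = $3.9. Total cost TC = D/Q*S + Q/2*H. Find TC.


TC = 5377/529 * 94 + 529/2 * 3.9

$1987.01


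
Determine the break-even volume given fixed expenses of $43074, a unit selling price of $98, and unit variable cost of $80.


Formula: BEQ = Fixed Costs / (Price - Variable Cost)
Contribution margin = $98 - $80 = $18/unit
BEQ = ceil($43074 / $18/unit) = ceil(2393.0) = 2393 units

2393 units


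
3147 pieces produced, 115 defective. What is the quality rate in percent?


Formula: Quality Rate = Good Pieces / Total Pieces * 100
Good pieces = 3147 - 115 = 3032
QR = 3032 / 3147 * 100 = 96.3%

96.3%


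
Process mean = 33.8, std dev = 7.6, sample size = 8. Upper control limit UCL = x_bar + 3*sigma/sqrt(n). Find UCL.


UCL = 33.8 + 3 * 7.6 / sqrt(8)

41.86


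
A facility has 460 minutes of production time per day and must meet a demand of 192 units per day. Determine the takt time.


Formula: Takt Time = Available Production Time / Customer Demand
Takt = 460 min/day / 192 units/day
Takt = 2.4 min/unit

2.4 min/unit


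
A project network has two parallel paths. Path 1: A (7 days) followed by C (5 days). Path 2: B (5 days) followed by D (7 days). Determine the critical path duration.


Path 1 = 7 + 5 = 12 days
Path 2 = 5 + 7 = 12 days
Duration = max(12, 12) = 12 days

12 days


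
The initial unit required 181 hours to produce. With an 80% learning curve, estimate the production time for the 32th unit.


Formula: T_n = T_1 * (learning_rate)^(log2(n)) where learning_rate = rate/100
Doublings = log2(32) = 5
T_n = 181 * 0.8^5
T_n = 181 * 0.3277 = 59.3 hours

59.3 hours


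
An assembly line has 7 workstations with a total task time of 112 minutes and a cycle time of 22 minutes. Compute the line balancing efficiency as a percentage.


Formula: Efficiency = Sum of Task Times / (N_stations * CT) * 100
Total station capacity = 7 stations * 22 min = 154 min
Efficiency = 112 / 154 * 100 = 72.7%

72.7%


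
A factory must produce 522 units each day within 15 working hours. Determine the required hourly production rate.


Formula: Production Rate = Daily Demand / Available Hours
Rate = 522 units/day / 15 hours/day
Rate = 34.8 units/hour

34.8 units/hour


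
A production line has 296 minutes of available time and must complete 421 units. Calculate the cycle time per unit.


Formula: CT = Available Time / Number of Units
CT = 296 min / 421 units
CT = 0.7 min/unit

0.7 min/unit


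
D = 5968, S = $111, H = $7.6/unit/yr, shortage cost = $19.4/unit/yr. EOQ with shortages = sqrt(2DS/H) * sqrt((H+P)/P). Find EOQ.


Formula: EOQ* = sqrt(2DS/H) * sqrt((H+P)/P)
Base EOQ = sqrt(2*5968*111/7.6) = 417.53 units
Correction = sqrt((7.6+19.4)/19.4) = 1.17973
EOQ* = 417.53 * 1.17973 = 492.6 units

492.6 units


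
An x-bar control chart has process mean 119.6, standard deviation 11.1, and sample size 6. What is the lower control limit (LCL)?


LCL = 119.6 - 3 * 11.1 / sqrt(6)

106.01


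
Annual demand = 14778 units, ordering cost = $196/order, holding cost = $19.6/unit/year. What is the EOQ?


Formula: EOQ = sqrt(2 * D * S / H)
Numerator: 2 * 14778 * 196 = 5792976
2DS/H = 5792976 / 19.6 = 295560.0
EOQ = sqrt(295560.0) = 543.7 units

543.7 units


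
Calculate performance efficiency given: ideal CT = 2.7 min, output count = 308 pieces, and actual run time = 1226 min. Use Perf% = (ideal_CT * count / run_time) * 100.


Formula: Performance = (Ideal CT * Total Count) / Run Time * 100
Ideal output time = 2.7 * 308 = 831.6 min
Performance = 831.6 / 1226 * 100 = 67.8%

67.8%


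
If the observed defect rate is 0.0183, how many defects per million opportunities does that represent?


DPMO = defect_rate * 1000000 = 0.0183 * 1000000

18300


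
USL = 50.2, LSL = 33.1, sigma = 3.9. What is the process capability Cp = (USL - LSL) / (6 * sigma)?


Cp = (50.2 - 33.1) / (6 * 3.9)

0.73


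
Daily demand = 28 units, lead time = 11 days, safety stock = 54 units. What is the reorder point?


Formula: ROP = (Daily Demand * Lead Time) + Safety Stock
Demand during lead time = 28 * 11 = 308 units
ROP = 308 + 54 = 362 units

362 units


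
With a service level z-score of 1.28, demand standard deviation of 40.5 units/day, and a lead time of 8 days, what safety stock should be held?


Formula: SS = z * sigma_d * sqrt(LT)
sqrt(LT) = sqrt(8) = 2.8284
SS = 1.28 * 40.5 * 2.8284
SS = 146.6 units

146.6 units


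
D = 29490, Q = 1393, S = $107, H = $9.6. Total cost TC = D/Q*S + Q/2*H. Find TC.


TC = 29490/1393 * 107 + 1393/2 * 9.6

$8951.60


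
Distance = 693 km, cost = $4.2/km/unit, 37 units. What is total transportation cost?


TC = dist * cost * units = 693 * 4.2 * 37 = $107692.20

$107692.20


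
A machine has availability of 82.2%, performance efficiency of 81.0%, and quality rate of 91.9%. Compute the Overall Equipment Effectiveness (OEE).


Formula: OEE = Availability * Performance * Quality / 10000
A * P = 82.2% * 81.0% / 100 = 66.58%
OEE = 66.58% * 91.9% / 100 = 61.2%

61.2%


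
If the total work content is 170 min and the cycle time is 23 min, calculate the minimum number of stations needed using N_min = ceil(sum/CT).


Formula: N_min = ceil(Sum of Task Times / Cycle Time)
N_min = ceil(170 min / 23 min) = ceil(7.3913)
N_min = 8 stations

8


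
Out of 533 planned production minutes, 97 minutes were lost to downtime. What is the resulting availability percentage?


Formula: Availability = (Planned Time - Downtime) / Planned Time * 100
Uptime = 533 - 97 = 436 min
Availability = 436 / 533 * 100 = 81.8%

81.8%


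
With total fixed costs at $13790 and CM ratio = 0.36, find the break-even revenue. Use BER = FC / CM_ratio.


Formula: BER = Fixed Costs / Contribution Margin Ratio
BER = $13790 / 0.36
BER = $38305.56 (to the nearest cent)

$38305.56


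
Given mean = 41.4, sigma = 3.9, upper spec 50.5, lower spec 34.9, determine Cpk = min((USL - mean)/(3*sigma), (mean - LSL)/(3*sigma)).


Cpu = (50.5 - 41.4) / (3 * 3.9) = 0.78
Cpl = (41.4 - 34.9) / (3 * 3.9) = 0.56
Cpk = min(0.78, 0.56) = 0.56

0.56


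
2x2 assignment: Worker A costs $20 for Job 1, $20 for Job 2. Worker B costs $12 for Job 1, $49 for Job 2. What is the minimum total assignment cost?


Option 1: A->1 + B->2 = $20 + $49 = $69
Option 2: A->2 + B->1 = $20 + $12 = $32
Min cost = min($69, $32) = $32

$32


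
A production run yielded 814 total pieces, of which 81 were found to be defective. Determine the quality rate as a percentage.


Formula: Quality Rate = Good Pieces / Total Pieces * 100
Good pieces = 814 - 81 = 733
QR = 733 / 814 * 100 = 90.0%

90.0%


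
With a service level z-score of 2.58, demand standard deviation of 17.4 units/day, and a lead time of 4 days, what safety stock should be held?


Formula: SS = z * sigma_d * sqrt(LT)
sqrt(LT) = sqrt(4) = 2.0
SS = 2.58 * 17.4 * 2.0
SS = 89.8 units

89.8 units


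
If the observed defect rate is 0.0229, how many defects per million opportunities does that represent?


DPMO = defect_rate * 1000000 = 0.0229 * 1000000

22900


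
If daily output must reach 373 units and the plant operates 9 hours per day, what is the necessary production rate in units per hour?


Formula: Production Rate = Daily Demand / Available Hours
Rate = 373 units/day / 9 hours/day
Rate = 41.4 units/hour

41.4 units/hour


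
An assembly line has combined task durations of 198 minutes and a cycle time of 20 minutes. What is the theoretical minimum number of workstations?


Formula: N_min = ceil(Sum of Task Times / Cycle Time)
N_min = ceil(198 min / 20 min) = ceil(9.9)
N_min = 10 stations

10


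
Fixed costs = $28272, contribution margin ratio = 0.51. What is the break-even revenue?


Formula: BER = Fixed Costs / Contribution Margin Ratio
BER = $28272 / 0.51
BER = $55435.29 (to the nearest cent)

$55435.29


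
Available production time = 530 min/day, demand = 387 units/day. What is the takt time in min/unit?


Formula: Takt Time = Available Production Time / Customer Demand
Takt = 530 min/day / 387 units/day
Takt = 1.37 min/unit

1.37 min/unit


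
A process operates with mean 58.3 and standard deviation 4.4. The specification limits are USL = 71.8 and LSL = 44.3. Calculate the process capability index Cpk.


Cpu = (71.8 - 58.3) / (3 * 4.4) = 1.02
Cpl = (58.3 - 44.3) / (3 * 4.4) = 1.06
Cpk = min(1.02, 1.06) = 1.02

1.02


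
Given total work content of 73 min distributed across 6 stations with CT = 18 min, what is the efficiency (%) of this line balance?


Formula: Efficiency = Sum of Task Times / (N_stations * CT) * 100
Total station capacity = 6 stations * 18 min = 108 min
Efficiency = 73 / 108 * 100 = 67.6%

67.6%


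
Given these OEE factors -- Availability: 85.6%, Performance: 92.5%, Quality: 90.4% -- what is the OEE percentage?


Formula: OEE = Availability * Performance * Quality / 10000
A * P = 85.6% * 92.5% / 100 = 79.18%
OEE = 79.18% * 90.4% / 100 = 71.6%

71.6%


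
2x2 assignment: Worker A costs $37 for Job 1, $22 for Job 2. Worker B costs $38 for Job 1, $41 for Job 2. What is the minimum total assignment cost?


Option 1: A->1 + B->2 = $37 + $41 = $78
Option 2: A->2 + B->1 = $22 + $38 = $60
Min cost = min($78, $60) = $60

$60


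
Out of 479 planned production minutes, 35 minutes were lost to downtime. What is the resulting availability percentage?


Formula: Availability = (Planned Time - Downtime) / Planned Time * 100
Uptime = 479 - 35 = 444 min
Availability = 444 / 479 * 100 = 92.7%

92.7%


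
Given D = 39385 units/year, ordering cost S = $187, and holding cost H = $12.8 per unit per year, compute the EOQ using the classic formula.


Formula: EOQ = sqrt(2 * D * S / H)
Numerator: 2 * 39385 * 187 = 14729990
2DS/H = 14729990 / 12.8 = 1150780.5
EOQ = sqrt(1150780.5) = 1072.7 units

1072.7 units


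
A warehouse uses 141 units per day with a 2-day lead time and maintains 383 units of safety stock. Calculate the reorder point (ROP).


Formula: ROP = (Daily Demand * Lead Time) + Safety Stock
Demand during lead time = 141 * 2 = 282 units
ROP = 282 + 383 = 665 units

665 units


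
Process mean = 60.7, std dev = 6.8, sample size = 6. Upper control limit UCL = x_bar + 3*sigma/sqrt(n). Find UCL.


UCL = 60.7 + 3 * 6.8 / sqrt(6)

69.03


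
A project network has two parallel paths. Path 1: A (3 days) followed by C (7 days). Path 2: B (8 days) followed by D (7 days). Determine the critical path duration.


Path 1 = 3 + 7 = 10 days
Path 2 = 8 + 7 = 15 days
Duration = max(10, 15) = 15 days

15 days


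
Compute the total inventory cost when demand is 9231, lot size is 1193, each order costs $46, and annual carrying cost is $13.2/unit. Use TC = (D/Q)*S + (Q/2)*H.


TC = 9231/1193 * 46 + 1193/2 * 13.2

$8229.73


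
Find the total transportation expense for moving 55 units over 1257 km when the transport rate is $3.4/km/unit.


TC = dist * cost * units = 1257 * 3.4 * 55 = $235059.00

$235059.00


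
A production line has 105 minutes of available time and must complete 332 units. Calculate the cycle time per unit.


Formula: CT = Available Time / Number of Units
CT = 105 min / 332 units
CT = 0.32 min/unit

0.32 min/unit


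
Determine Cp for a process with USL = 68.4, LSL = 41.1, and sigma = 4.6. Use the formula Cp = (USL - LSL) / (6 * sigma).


Cp = (68.4 - 41.1) / (6 * 4.6)

0.99


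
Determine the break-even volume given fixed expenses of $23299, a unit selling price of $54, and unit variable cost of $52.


Formula: BEQ = Fixed Costs / (Price - Variable Cost)
Contribution margin = $54 - $52 = $2/unit
BEQ = ceil($23299 / $2/unit) = ceil(11649.5) = 11650 units

11650 units


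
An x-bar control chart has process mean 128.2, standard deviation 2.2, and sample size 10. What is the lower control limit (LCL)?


LCL = 128.2 - 3 * 2.2 / sqrt(10)

126.11


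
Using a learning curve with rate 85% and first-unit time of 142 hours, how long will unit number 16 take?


Formula: T_n = T_1 * (learning_rate)^(log2(n)) where learning_rate = rate/100
Doublings = log2(16) = 4
T_n = 142 * 0.85^4
T_n = 142 * 0.522 = 74.1 hours

74.1 hours


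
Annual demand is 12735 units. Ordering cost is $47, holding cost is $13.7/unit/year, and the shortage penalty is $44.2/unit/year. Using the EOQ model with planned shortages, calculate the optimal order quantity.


Formula: EOQ* = sqrt(2DS/H) * sqrt((H+P)/P)
Base EOQ = sqrt(2*12735*47/13.7) = 295.6 units
Correction = sqrt((13.7+44.2)/44.2) = 1.14453
EOQ* = 295.6 * 1.14453 = 338.3 units

338.3 units


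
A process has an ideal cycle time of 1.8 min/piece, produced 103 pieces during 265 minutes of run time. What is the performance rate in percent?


Formula: Performance = (Ideal CT * Total Count) / Run Time * 100
Ideal output time = 1.8 * 103 = 185.4 min
Performance = 185.4 / 265 * 100 = 70.0%

70.0%


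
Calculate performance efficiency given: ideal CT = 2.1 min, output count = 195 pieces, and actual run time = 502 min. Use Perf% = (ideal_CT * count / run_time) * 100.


Formula: Performance = (Ideal CT * Total Count) / Run Time * 100
Ideal output time = 2.1 * 195 = 409.5 min
Performance = 409.5 / 502 * 100 = 81.6%

81.6%


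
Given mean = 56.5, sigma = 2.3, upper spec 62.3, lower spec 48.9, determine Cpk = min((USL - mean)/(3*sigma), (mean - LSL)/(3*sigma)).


Cpu = (62.3 - 56.5) / (3 * 2.3) = 0.84
Cpl = (56.5 - 48.9) / (3 * 2.3) = 1.1
Cpk = min(0.84, 1.1) = 0.84

0.84


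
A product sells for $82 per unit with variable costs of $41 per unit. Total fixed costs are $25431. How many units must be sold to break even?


Formula: BEQ = Fixed Costs / (Price - Variable Cost)
Contribution margin = $82 - $41 = $41/unit
BEQ = ceil($25431 / $41/unit) = ceil(620.27) = 621 units

621 units


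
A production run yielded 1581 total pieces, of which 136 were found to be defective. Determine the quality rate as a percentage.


Formula: Quality Rate = Good Pieces / Total Pieces * 100
Good pieces = 1581 - 136 = 1445
QR = 1445 / 1581 * 100 = 91.4%

91.4%


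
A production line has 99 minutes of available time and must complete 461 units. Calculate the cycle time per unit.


Formula: CT = Available Time / Number of Units
CT = 99 min / 461 units
CT = 0.21 min/unit

0.21 min/unit


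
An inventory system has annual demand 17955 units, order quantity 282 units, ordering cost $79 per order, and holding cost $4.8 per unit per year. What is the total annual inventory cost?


TC = 17955/282 * 79 + 282/2 * 4.8

$5706.75


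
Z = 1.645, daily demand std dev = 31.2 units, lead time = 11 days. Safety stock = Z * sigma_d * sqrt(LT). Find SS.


Formula: SS = z * sigma_d * sqrt(LT)
sqrt(LT) = sqrt(11) = 3.3166
SS = 1.645 * 31.2 * 3.3166
SS = 170.2 units

170.2 units


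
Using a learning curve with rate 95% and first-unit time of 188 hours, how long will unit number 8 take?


Formula: T_n = T_1 * (learning_rate)^(log2(n)) where learning_rate = rate/100
Doublings = log2(8) = 3
T_n = 188 * 0.95^3
T_n = 188 * 0.8574 = 161.2 hours

161.2 hours


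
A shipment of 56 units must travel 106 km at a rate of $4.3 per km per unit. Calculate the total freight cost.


TC = dist * cost * units = 106 * 4.3 * 56 = $25524.80

$25524.80


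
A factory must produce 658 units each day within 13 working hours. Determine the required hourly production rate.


Formula: Production Rate = Daily Demand / Available Hours
Rate = 658 units/day / 13 hours/day
Rate = 50.6 units/hour

50.6 units/hour


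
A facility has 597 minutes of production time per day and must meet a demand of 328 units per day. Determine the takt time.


Formula: Takt Time = Available Production Time / Customer Demand
Takt = 597 min/day / 328 units/day
Takt = 1.82 min/unit

1.82 min/unit


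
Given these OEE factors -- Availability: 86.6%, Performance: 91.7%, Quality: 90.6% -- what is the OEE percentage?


Formula: OEE = Availability * Performance * Quality / 10000
A * P = 86.6% * 91.7% / 100 = 79.41%
OEE = 79.41% * 90.6% / 100 = 71.9%

71.9%


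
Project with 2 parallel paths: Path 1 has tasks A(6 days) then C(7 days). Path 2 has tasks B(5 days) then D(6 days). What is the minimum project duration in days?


Path 1 = 6 + 7 = 13 days
Path 2 = 5 + 6 = 11 days
Duration = max(13, 11) = 13 days

13 days


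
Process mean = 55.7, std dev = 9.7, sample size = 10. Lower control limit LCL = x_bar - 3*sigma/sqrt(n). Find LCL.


LCL = 55.7 - 3 * 9.7 / sqrt(10)

46.5


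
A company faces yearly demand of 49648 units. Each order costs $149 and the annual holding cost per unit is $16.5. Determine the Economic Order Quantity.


Formula: EOQ = sqrt(2 * D * S / H)
Numerator: 2 * 49648 * 149 = 14795104
2DS/H = 14795104 / 16.5 = 896673.0
EOQ = sqrt(896673.0) = 946.9 units

946.9 units


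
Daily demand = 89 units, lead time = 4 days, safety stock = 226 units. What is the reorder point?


Formula: ROP = (Daily Demand * Lead Time) + Safety Stock
Demand during lead time = 89 * 4 = 356 units
ROP = 356 + 226 = 582 units

582 units


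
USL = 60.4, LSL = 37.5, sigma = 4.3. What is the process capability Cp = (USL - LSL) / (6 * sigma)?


Cp = (60.4 - 37.5) / (6 * 4.3)

0.89


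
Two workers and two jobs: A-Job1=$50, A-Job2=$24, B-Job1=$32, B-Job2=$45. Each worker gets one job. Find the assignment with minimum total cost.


Option 1: A->1 + B->2 = $50 + $45 = $95
Option 2: A->2 + B->1 = $24 + $32 = $56
Min cost = min($95, $56) = $56

$56


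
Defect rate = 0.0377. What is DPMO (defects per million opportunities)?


DPMO = defect_rate * 1000000 = 0.0377 * 1000000

37700


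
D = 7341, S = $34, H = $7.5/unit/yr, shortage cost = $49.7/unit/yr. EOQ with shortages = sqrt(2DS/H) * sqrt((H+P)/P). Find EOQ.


Formula: EOQ* = sqrt(2DS/H) * sqrt((H+P)/P)
Base EOQ = sqrt(2*7341*34/7.5) = 257.99 units
Correction = sqrt((7.5+49.7)/49.7) = 1.0728
EOQ* = 257.99 * 1.0728 = 276.8 units

276.8 units


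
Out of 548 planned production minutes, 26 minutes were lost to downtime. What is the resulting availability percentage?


Formula: Availability = (Planned Time - Downtime) / Planned Time * 100
Uptime = 548 - 26 = 522 min
Availability = 522 / 548 * 100 = 95.3%

95.3%


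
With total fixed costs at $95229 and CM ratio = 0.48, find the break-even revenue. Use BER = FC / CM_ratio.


Formula: BER = Fixed Costs / Contribution Margin Ratio
BER = $95229 / 0.48
BER = $198393.75 (to the nearest cent)

$198393.75


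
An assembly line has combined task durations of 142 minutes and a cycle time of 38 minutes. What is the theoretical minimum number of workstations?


Formula: N_min = ceil(Sum of Task Times / Cycle Time)
N_min = ceil(142 min / 38 min) = ceil(3.7368)
N_min = 4 stations

4


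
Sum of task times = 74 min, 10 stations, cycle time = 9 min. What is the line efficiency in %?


Formula: Efficiency = Sum of Task Times / (N_stations * CT) * 100
Total station capacity = 10 stations * 9 min = 90 min
Efficiency = 74 / 90 * 100 = 82.2%

82.2%


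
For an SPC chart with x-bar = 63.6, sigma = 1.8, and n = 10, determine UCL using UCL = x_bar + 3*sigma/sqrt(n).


UCL = 63.6 + 3 * 1.8 / sqrt(10)

65.31


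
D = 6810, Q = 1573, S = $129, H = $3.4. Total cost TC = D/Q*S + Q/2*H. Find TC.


TC = 6810/1573 * 129 + 1573/2 * 3.4

$3232.58


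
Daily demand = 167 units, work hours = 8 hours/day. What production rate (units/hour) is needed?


Formula: Production Rate = Daily Demand / Available Hours
Rate = 167 units/day / 8 hours/day
Rate = 20.9 units/hour

20.9 units/hour


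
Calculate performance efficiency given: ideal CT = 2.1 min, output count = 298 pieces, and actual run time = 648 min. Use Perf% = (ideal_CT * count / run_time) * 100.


Formula: Performance = (Ideal CT * Total Count) / Run Time * 100
Ideal output time = 2.1 * 298 = 625.8 min
Performance = 625.8 / 648 * 100 = 96.6%

96.6%


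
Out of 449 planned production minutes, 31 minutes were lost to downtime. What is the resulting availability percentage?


Formula: Availability = (Planned Time - Downtime) / Planned Time * 100
Uptime = 449 - 31 = 418 min
Availability = 418 / 449 * 100 = 93.1%

93.1%


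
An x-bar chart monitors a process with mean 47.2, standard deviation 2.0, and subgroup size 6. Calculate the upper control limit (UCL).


UCL = 47.2 + 3 * 2.0 / sqrt(6)

49.65


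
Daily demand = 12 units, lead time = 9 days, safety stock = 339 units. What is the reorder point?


Formula: ROP = (Daily Demand * Lead Time) + Safety Stock
Demand during lead time = 12 * 9 = 108 units
ROP = 108 + 339 = 447 units

447 units


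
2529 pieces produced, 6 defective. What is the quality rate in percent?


Formula: Quality Rate = Good Pieces / Total Pieces * 100
Good pieces = 2529 - 6 = 2523
QR = 2523 / 2529 * 100 = 99.8%

99.8%


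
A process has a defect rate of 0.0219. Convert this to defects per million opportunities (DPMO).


DPMO = defect_rate * 1000000 = 0.0219 * 1000000

21900


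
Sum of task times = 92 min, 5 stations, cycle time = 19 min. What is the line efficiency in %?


Formula: Efficiency = Sum of Task Times / (N_stations * CT) * 100
Total station capacity = 5 stations * 19 min = 95 min
Efficiency = 92 / 95 * 100 = 96.8%

96.8%


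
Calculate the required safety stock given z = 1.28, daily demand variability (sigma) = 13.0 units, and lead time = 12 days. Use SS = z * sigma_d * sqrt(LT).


Formula: SS = z * sigma_d * sqrt(LT)
sqrt(LT) = sqrt(12) = 3.4641
SS = 1.28 * 13.0 * 3.4641
SS = 57.6 units

57.6 units


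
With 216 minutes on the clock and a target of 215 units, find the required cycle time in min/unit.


Formula: CT = Available Time / Number of Units
CT = 216 min / 215 units
CT = 1.0 min/unit

1.0 min/unit


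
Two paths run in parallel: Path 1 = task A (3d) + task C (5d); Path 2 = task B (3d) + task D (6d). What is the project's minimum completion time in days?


Path 1 = 3 + 5 = 8 days
Path 2 = 3 + 6 = 9 days
Duration = max(8, 9) = 9 days

9 days


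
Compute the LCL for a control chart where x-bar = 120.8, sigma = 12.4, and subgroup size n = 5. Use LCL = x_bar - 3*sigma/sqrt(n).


LCL = 120.8 - 3 * 12.4 / sqrt(5)

104.16


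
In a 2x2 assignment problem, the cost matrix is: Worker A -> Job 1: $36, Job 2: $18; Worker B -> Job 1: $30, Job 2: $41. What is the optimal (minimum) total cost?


Option 1: A->1 + B->2 = $36 + $41 = $77
Option 2: A->2 + B->1 = $18 + $30 = $48
Min cost = min($77, $48) = $48

$48


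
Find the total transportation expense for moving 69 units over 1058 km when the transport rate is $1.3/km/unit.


TC = dist * cost * units = 1058 * 1.3 * 69 = $94902.60

$94902.60


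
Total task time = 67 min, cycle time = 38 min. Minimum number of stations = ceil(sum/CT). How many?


Formula: N_min = ceil(Sum of Task Times / Cycle Time)
N_min = ceil(67 min / 38 min) = ceil(1.7632)
N_min = 2 stations

2


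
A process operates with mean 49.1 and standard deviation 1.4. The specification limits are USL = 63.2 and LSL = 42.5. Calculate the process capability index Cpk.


Cpu = (63.2 - 49.1) / (3 * 1.4) = 3.36
Cpl = (49.1 - 42.5) / (3 * 1.4) = 1.57
Cpk = min(3.36, 1.57) = 1.57

1.57


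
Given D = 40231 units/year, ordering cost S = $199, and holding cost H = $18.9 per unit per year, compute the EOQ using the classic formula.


Formula: EOQ = sqrt(2 * D * S / H)
Numerator: 2 * 40231 * 199 = 16011938
2DS/H = 16011938 / 18.9 = 847192.5
EOQ = sqrt(847192.5) = 920.4 units

920.4 units


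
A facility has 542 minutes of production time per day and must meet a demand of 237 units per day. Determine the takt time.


Formula: Takt Time = Available Production Time / Customer Demand
Takt = 542 min/day / 237 units/day
Takt = 2.29 min/unit

2.29 min/unit


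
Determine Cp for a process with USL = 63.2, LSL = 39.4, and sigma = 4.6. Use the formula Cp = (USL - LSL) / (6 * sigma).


Cp = (63.2 - 39.4) / (6 * 4.6)

0.86


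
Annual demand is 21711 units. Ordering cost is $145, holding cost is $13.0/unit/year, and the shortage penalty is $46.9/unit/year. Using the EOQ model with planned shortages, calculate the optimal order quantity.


Formula: EOQ* = sqrt(2DS/H) * sqrt((H+P)/P)
Base EOQ = sqrt(2*21711*145/13.0) = 695.93 units
Correction = sqrt((13.0+46.9)/46.9) = 1.13013
EOQ* = 695.93 * 1.13013 = 786.5 units

786.5 units


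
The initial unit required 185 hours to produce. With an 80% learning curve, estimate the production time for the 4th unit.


Formula: T_n = T_1 * (learning_rate)^(log2(n)) where learning_rate = rate/100
Doublings = log2(4) = 2
T_n = 185 * 0.8^2
T_n = 185 * 0.64 = 118.4 hours

118.4 hours


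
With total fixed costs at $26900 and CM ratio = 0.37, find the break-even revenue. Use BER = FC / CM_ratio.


Formula: BER = Fixed Costs / Contribution Margin Ratio
BER = $26900 / 0.37
BER = $72702.70 (to the nearest cent)

$72702.70


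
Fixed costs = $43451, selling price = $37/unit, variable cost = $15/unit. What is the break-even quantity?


Formula: BEQ = Fixed Costs / (Price - Variable Cost)
Contribution margin = $37 - $15 = $22/unit
BEQ = ceil($43451 / $22/unit) = ceil(1975.05) = 1976 units

1976 units


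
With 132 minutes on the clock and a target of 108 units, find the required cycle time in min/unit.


Formula: CT = Available Time / Number of Units
CT = 132 min / 108 units
CT = 1.22 min/unit

1.22 min/unit


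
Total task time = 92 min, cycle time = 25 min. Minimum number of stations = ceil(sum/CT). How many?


Formula: N_min = ceil(Sum of Task Times / Cycle Time)
N_min = ceil(92 min / 25 min) = ceil(3.68)
N_min = 4 stations

4


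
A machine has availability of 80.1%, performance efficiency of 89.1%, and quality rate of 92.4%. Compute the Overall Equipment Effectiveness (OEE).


Formula: OEE = Availability * Performance * Quality / 10000
A * P = 80.1% * 89.1% / 100 = 71.37%
OEE = 71.37% * 92.4% / 100 = 65.9%

65.9%


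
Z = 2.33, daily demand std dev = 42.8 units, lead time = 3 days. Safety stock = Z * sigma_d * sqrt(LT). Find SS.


Formula: SS = z * sigma_d * sqrt(LT)
sqrt(LT) = sqrt(3) = 1.7321
SS = 2.33 * 42.8 * 1.7321
SS = 172.7 units

172.7 units


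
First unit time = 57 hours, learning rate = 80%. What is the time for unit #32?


Formula: T_n = T_1 * (learning_rate)^(log2(n)) where learning_rate = rate/100
Doublings = log2(32) = 5
T_n = 57 * 0.8^5
T_n = 57 * 0.3277 = 18.7 hours

18.7 hours


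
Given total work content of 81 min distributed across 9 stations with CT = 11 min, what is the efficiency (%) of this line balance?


Formula: Efficiency = Sum of Task Times / (N_stations * CT) * 100
Total station capacity = 9 stations * 11 min = 99 min
Efficiency = 81 / 99 * 100 = 81.8%

81.8%


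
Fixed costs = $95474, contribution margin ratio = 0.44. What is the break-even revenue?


Formula: BER = Fixed Costs / Contribution Margin Ratio
BER = $95474 / 0.44
BER = $216986.36 (to the nearest cent)

$216986.36


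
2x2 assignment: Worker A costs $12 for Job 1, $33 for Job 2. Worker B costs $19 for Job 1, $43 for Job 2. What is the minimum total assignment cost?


Option 1: A->1 + B->2 = $12 + $43 = $55
Option 2: A->2 + B->1 = $33 + $19 = $52
Min cost = min($55, $52) = $52

$52


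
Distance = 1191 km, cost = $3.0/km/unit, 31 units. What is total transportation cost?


TC = dist * cost * units = 1191 * 3.0 * 31 = $110763.00

$110763.00


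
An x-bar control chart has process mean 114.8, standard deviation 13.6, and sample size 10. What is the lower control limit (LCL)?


LCL = 114.8 - 3 * 13.6 / sqrt(10)

101.9


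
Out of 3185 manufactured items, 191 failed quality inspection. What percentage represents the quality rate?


Formula: Quality Rate = Good Pieces / Total Pieces * 100
Good pieces = 3185 - 191 = 2994
QR = 2994 / 3185 * 100 = 94.0%

94.0%


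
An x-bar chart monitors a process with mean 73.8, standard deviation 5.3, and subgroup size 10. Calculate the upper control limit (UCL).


UCL = 73.8 + 3 * 5.3 / sqrt(10)

78.83


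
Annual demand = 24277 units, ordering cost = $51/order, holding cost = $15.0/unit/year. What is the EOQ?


Formula: EOQ = sqrt(2 * D * S / H)
Numerator: 2 * 24277 * 51 = 2476254
2DS/H = 2476254 / 15.0 = 165083.6
EOQ = sqrt(165083.6) = 406.3 units

406.3 units


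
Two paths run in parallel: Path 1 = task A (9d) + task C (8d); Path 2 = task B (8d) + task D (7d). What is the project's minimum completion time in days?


Path 1 = 9 + 8 = 17 days
Path 2 = 8 + 7 = 15 days
Duration = max(17, 15) = 17 days

17 days


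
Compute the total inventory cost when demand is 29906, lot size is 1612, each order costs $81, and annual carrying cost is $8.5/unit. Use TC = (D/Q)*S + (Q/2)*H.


TC = 29906/1612 * 81 + 1612/2 * 8.5

$8353.72


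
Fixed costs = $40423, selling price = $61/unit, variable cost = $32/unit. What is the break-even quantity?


Formula: BEQ = Fixed Costs / (Price - Variable Cost)
Contribution margin = $61 - $32 = $29/unit
BEQ = ceil($40423 / $29/unit) = ceil(1393.9) = 1394 units

1394 units


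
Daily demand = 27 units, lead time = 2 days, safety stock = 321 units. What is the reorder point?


Formula: ROP = (Daily Demand * Lead Time) + Safety Stock
Demand during lead time = 27 * 2 = 54 units
ROP = 54 + 321 = 375 units

375 units


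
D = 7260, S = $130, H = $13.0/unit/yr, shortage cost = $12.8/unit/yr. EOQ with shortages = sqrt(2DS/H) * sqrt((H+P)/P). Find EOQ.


Formula: EOQ* = sqrt(2DS/H) * sqrt((H+P)/P)
Base EOQ = sqrt(2*7260*130/13.0) = 381.05 units
Correction = sqrt((13.0+12.8)/12.8) = 1.41973
EOQ* = 381.05 * 1.41973 = 541.0 units

541.0 units


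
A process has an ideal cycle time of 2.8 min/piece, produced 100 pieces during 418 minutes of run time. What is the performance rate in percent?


Formula: Performance = (Ideal CT * Total Count) / Run Time * 100
Ideal output time = 2.8 * 100 = 280.0 min
Performance = 280.0 / 418 * 100 = 67.0%

67.0%
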